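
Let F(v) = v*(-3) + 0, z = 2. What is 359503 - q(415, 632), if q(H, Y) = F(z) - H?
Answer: 359924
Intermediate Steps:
F(v) = -3*v (F(v) = -3*v + 0 = -3*v)
q(H, Y) = -6 - H (q(H, Y) = -3*2 - H = -6 - H)
359503 - q(415, 632) = 359503 - (-6 - 1*415) = 359503 - (-6 - 415) = 359503 - 1*(-421) = 359503 + 421 = 359924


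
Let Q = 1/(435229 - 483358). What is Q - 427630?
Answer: -20581404271/48129 ≈ -4.2763e+5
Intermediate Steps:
Q = -1/48129 (Q = 1/(-48129) = -1/48129 ≈ -2.0777e-5)
Q - 427630 = -1/48129 - 427630 = -20581404271/48129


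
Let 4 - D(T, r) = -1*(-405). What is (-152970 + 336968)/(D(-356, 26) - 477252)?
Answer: -183998/477653 ≈ -0.38521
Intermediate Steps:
D(T, r) = -401 (D(T, r) = 4 - (-1)*(-405) = 4 - 1*405 = 4 - 405 = -401)
(-152970 + 336968)/(D(-356, 26) - 477252) = (-152970 + 336968)/(-401 - 477252) = 183998/(-477653) = 183998*(-1/477653) = -183998/477653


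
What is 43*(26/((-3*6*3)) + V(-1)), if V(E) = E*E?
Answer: 602/27 ≈ 22.296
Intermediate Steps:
V(E) = E²
43*(26/((-3*6*3)) + V(-1)) = 43*(26/((-3*6*3)) + (-1)²) = 43*(26/((-18*3)) + 1) = 43*(26/(-54) + 1) = 43*(26*(-1/54) + 1) = 43*(-13/27 + 1) = 43*(14/27) = 602/27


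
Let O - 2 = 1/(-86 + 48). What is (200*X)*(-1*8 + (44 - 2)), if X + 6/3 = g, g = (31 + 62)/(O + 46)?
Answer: -761600/1823 ≈ -417.77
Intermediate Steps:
O = 75/38 (O = 2 + 1/(-86 + 48) = 2 + 1/(-38) = 2 - 1/38 = 75/38 ≈ 1.9737)
g = 3534/1823 (g = (31 + 62)/(75/38 + 46) = 93/(1823/38) = 93*(38/1823) = 3534/1823 ≈ 1.9386)
X = -112/1823 (X = -2 + 3534/1823 = -112/1823 ≈ -0.061437)
(200*X)*(-1*8 + (44 - 2)) = (200*(-112/1823))*(-1*8 + (44 - 2)) = -22400*(-8 + 42)/1823 = -22400/1823*34 = -761600/1823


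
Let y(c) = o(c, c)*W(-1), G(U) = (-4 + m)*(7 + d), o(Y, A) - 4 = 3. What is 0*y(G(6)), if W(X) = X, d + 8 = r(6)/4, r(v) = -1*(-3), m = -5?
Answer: 0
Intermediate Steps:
r(v) = 3
d = -29/4 (d = -8 + 3/4 = -8 + 3*(¼) = -8 + ¾ = -29/4 ≈ -7.2500)
o(Y, A) = 7 (o(Y, A) = 4 + 3 = 7)
G(U) = 9/4 (G(U) = (-4 - 5)*(7 - 29/4) = -9*(-¼) = 9/4)
y(c) = -7 (y(c) = 7*(-1) = -7)
0*y(G(6)) = 0*(-7) = 0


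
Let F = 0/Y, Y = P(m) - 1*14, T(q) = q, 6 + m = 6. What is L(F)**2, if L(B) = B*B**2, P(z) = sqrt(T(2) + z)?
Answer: 0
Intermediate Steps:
m = 0 (m = -6 + 6 = 0)
P(z) = sqrt(2 + z)
Y = -14 + sqrt(2) (Y = sqrt(2 + 0) - 1*14 = sqrt(2) - 14 = -14 + sqrt(2) ≈ -12.586)
F = 0 (F = 0/(-14 + sqrt(2)) = 0)
L(B) = B**3
L(F)**2 = (0**3)**2 = 0**2 = 0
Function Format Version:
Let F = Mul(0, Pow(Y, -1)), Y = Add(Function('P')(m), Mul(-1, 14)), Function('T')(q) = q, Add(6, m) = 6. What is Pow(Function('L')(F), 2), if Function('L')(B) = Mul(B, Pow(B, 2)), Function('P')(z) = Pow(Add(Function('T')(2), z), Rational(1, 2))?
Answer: 0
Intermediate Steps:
m = 0 (m = Add(-6, 6) = 0)
Function('P')(z) = Pow(Add(2, z), Rational(1, 2))
Y = Add(-14, Pow(2, Rational(1, 2))) (Y = Add(Pow(Add(2, 0), Rational(1, 2)), Mul(-1, 14)) = Add(Pow(2, Rational(1, 2)), -14) = Add(-14, Pow(2, Rational(1, 2))) ≈ -12.586)
F = 0 (F = Mul(0, Pow(Add(-14, Pow(2, Rational(1, 2))), -1)) = 0)
Function('L')(B) = Pow(B, 3)
Pow(Function('L')(F), 2) = Pow(Pow(0, 3), 2) = Pow(0, 2) = 0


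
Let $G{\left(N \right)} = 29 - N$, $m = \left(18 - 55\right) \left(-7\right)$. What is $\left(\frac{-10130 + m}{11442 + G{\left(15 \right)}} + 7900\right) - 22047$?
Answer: $- \frac{162077903}{11456} \approx -14148.0$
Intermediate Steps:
$m = 259$ ($m = \left(-37\right) \left(-7\right) = 259$)
$\left(\frac{-10130 + m}{11442 + G{\left(15 \right)}} + 7900\right) - 22047 = \left(\frac{-10130 + 259}{11442 + \left(29 - 15\right)} + 7900\right) - 22047 = \left(- \frac{9871}{11442 + \left(29 - 15\right)} + 7900\right) - 22047 = \left(- \frac{9871}{11442 + 14} + 7900\right) - 22047 = \left(- \frac{9871}{11456} + 7900\right) - 22047 = \frac{90492529}{11456} - 22047 = - \frac{162077903}{11456}$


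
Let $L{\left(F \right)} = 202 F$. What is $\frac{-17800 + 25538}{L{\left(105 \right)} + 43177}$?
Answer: $\frac{7738}{64387} \approx 0.12018$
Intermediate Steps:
$\frac{-17800 + 25538}{L{\left(105 \right)} + 43177} = \frac{-17800 + 25538}{202 \cdot 105 + 43177} = \frac{7738}{21210 + 43177} = \frac{7738}{64387}$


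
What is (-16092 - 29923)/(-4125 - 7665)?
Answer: 9203/2358 ≈ 3.9029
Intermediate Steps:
(-16092 - 29923)/(-4125 - 7665) = -46015/(-11790) = -46015*(-1/11790) = 9203/2358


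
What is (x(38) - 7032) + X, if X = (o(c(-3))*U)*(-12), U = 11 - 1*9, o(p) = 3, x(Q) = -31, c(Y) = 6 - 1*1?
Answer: -7135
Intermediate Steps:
c(Y) = 5 (c(Y) = 6 - 1 = 5)
U = 2 (U = 11 - 9 = 2)
X = -72 (X = (3*2)*(-12) = 6*(-12) = -72)
(x(38) - 7032) + X = (-31 - 7032) - 72 = -7063 - 72 = -7135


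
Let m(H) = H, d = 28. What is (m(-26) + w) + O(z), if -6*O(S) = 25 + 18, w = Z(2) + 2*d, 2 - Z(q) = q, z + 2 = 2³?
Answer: 137/6 ≈ 22.833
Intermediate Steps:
z = 6 (z = -2 + 2³ = -2 + 8 = 6)
Z(q) = 2 - q
w = 56 (w = (2 - 1*2) + 2*28 = (2 - 2) + 56 = 0 + 56 = 56)
O(S) = -43/6 (O(S) = -(25 + 18)/6 = -⅙*43 = -43/6)
(m(-26) + w) + O(z) = (-26 + 56) - 43/6 = 30 - 43/6 = 137/6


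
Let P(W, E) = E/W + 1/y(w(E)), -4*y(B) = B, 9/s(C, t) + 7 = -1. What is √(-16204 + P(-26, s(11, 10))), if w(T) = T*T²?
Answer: I*√31935960979/1404 ≈ 127.28*I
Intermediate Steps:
w(T) = T³
s(C, t) = -9/8 (s(C, t) = 9/(-7 - 1) = 9/(-8) = 9*(-⅛) = -9/8)
y(B) = -B/4
P(W, E) = -4/E³ + E/W (P(W, E) = E/W + 1/(-E³/4) = E/W + 1*(-4/E³) = E/W - 4/E³ = -4/E³ + E/W)
√(-16204 + P(-26, s(11, 10))) = √(-16204 + (-4/(-9/8)³ - 9/8/(-26))) = √(-16204 + (-4*(-512/729) - 9/8*(-1/26))) = √(-16204 + (2048/729 + 9/208)) = √(-16204 + 432545/151632) = √(-2456612383/151632) = I*√31935960979/1404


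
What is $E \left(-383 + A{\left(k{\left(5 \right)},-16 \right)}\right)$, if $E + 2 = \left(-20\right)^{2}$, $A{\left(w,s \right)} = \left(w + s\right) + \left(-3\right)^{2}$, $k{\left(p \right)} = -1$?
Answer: $-155618$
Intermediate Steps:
$A{\left(w,s \right)} = 9 + s + w$ ($A{\left(w,s \right)} = \left(s + w\right) + 9 = 9 + s + w$)
$E = 398$ ($E = -2 + \left(-20\right)^{2} = -2 + 400 = 398$)
$E \left(-383 + A{\left(k{\left(5 \right)},-16 \right)}\right) = 398 \left(-383 - 8\right) = 398 \left(-391\right) = -155618$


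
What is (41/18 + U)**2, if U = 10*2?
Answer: 160801/324 ≈ 496.30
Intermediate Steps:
U = 20
(41/18 + U)**2 = (41/18 + 20)**2 = (401/18)**2 = 160801/324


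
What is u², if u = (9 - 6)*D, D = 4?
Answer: 144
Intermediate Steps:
u = 12 (u = (9 - 6)*4 = 3*4 = 12)
u² = 12² = 144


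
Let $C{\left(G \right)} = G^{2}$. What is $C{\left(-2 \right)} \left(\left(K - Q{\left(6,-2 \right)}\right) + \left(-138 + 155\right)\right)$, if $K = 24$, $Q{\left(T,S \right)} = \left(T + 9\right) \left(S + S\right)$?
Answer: $404$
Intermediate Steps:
$Q{\left(T,S \right)} = 2 S \left(9 + T\right)$ ($Q{\left(T,S \right)} = \left(9 + T\right) 2 S = 2 S \left(9 + T\right)$)
$C{\left(-2 \right)} \left(\left(K - Q{\left(6,-2 \right)}\right) + \left(-138 + 155\right)\right) = \left(-2\right)^{2} \left(\left(24 - 2 \left(-2\right) \left(9 + 6\right)\right) + \left(-138 + 155\right)\right) = 4 \left(\left(24 - 2 \left(-2\right) 15\right) + 17\right) = 4 \left(\left(24 - -60\right) + 17\right) = 4 \left(\left(24 + 60\right) + 17\right) = 4 \left(84 + 17\right) = 4 \cdot 101 = 404$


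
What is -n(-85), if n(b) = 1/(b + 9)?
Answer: 1/76 ≈ 0.013158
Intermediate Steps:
n(b) = 1/(9 + b)
-n(-85) = -1/(9 - 85) = -1/(-76) = -1*(-1/76) = 1/76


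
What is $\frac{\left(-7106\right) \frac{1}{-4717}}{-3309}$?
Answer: $- \frac{7106}{15608553} \approx -0.00045526$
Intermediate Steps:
$\frac{\left(-7106\right) \frac{1}{-4717}}{-3309} = \left(-7106\right) \left(- \frac{1}{4717}\right) \left(- \frac{1}{3309}\right) = \frac{7106}{4717} \left(- \frac{1}{3309}\right) = - \frac{7106}{15608553}$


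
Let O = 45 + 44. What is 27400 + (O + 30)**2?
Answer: 41561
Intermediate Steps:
O = 89
27400 + (O + 30)**2 = 27400 + (89 + 30)**2 = 27400 + 119**2 = 27400 + 14161 = 41561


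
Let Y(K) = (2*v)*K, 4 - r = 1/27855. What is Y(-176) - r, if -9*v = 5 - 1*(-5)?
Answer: 1198109/3095 ≈ 387.11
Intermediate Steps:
v = -10/9 (v = -(5 - 1*(-5))/9 = -(5 + 5)/9 = -1/9*10 = -10/9 ≈ -1.1111)
r = 111419/27855 (r = 4 - 1/27855 = 111419/27855 ≈ 4.0000)
Y(K) = -20*K/9 (Y(K) = (2*(-10/9))*K = -20*K/9)
Y(-176) - r = -20/9*(-176) - 1*111419/27855 = 3520/9 - 111419/27855 = 1198109/3095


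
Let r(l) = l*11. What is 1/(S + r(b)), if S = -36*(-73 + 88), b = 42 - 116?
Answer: -1/1354 ≈ -0.00073855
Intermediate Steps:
b = -74
r(l) = 11*l
S = -540 (S = -36*15 = -540)
1/(S + r(b)) = 1/(-540 + 11*(-74)) = 1/(-540 - 814) = 1/(-1354) = -1/1354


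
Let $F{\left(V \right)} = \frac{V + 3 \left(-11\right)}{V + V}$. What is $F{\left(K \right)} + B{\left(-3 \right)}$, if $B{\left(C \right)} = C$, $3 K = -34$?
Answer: $- \frac{71}{68} \approx -1.0441$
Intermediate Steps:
$K = - \frac{34}{3}$ ($K = \frac{1}{3} \left(-34\right) = - \frac{34}{3} \approx -11.333$)
$F{\left(V \right)} = \frac{-33 + V}{2 V}$ ($F{\left(V \right)} = \frac{V - 33}{2 V} = \left(-33 + V\right) \frac{1}{2 V} = \frac{-33 + V}{2 V}$)
$F{\left(K \right)} + B{\left(-3 \right)} = \frac{-33 - \frac{34}{3}}{2 \left(- \frac{34}{3}\right)} - 3 = \frac{1}{2} \left(- \frac{3}{34}\right) \left(- \frac{133}{3}\right) - 3 = \frac{133}{68} - 3 = - \frac{71}{68}$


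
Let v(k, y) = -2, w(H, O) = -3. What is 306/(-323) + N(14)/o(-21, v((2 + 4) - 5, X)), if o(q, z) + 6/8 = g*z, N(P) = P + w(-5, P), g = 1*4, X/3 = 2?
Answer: -1466/665 ≈ -2.2045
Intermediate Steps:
X = 6 (X = 3*2 = 6)
g = 4
N(P) = -3 + P (N(P) = P - 3 = -3 + P)
o(q, z) = -3/4 + 4*z
306/(-323) + N(14)/o(-21, v((2 + 4) - 5, X)) = 306/(-323) + (-3 + 14)/(-3/4 + 4*(-2)) = 306*(-1/323) + 11/(-3/4 - 8) = -18/19 + 11/(-35/4) = -18/19 + 11*(-4/35) = -18/19 - 44/35 = -1466/665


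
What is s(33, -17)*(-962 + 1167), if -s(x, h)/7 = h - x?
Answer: 71750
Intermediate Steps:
s(x, h) = -7*h + 7*x (s(x, h) = -7*(h - x) = -7*h + 7*x)
s(33, -17)*(-962 + 1167) = (-7*(-17) + 7*33)*(-962 + 1167) = (119 + 231)*205 = 350*205 = 71750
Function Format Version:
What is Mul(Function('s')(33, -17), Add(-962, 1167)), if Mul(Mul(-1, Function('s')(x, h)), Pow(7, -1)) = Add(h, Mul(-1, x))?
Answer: 71750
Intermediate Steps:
Function('s')(x, h) = Add(Mul(-7, h), Mul(7, x)) (Function('s')(x, h) = Mul(-7, Add(h, Mul(-1, x))) = Add(Mul(-7, h), Mul(7, x)))
Mul(Function('s')(33, -17), Add(-962, 1167)) = Mul(Add(Mul(-7, -17), Mul(7, 33)), Add(-962, 1167)) = Mul(Add(119, 231), 205) = Mul(350, 205) = 71750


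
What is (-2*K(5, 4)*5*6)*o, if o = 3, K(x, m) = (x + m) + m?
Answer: -2340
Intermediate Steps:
K(x, m) = x + 2*m (K(x, m) = (m + x) + m = x + 2*m)
(-2*K(5, 4)*5*6)*o = -2*(5 + 2*4)*5*6*3 = -2*(5 + 8)*5*6*3 = -2*13*5*6*3 = -130*6*3 = -2*390*3 = -780*3 = -2340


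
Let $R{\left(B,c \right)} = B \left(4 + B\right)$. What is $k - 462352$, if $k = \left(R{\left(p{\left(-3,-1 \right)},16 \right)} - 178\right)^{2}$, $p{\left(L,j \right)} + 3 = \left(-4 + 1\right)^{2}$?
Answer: $-448428$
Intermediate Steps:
$p{\left(L,j \right)} = 6$ ($p{\left(L,j \right)} = -3 + \left(-4 + 1\right)^{2} = -3 + \left(-3\right)^{2} = -3 + 9 = 6$)
$k = 13924$ ($k = \left(6 \left(4 + 6\right) - 178\right)^{2} = \left(6 \cdot 10 - 178\right)^{2} = \left(60 - 178\right)^{2} = \left(-118\right)^{2} = 13924$)
$k - 462352 = 13924 - 462352 = -448428$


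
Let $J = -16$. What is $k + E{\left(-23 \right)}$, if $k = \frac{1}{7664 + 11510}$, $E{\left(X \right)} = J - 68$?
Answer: $- \frac{1610615}{19174} \approx -84.0$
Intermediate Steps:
$E{\left(X \right)} = -84$ ($E{\left(X \right)} = -16 - 68 = -84$)
$k = \frac{1}{19174} \approx 5.2154 \cdot 10^{-5}$
$k + E{\left(-23 \right)} = \frac{1}{19174} - 84 = - \frac{1610615}{19174}$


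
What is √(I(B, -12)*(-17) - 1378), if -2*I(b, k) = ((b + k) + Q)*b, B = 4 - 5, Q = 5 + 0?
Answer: I*√1310 ≈ 36.194*I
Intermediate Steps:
Q = 5
B = -1
I(b, k) = -b*(5 + b + k)/2 (I(b, k) = -((b + k) + 5)*b/2 = -(5 + b + k)*b/2 = -b*(5 + b + k)/2)
√(I(B, -12)*(-17) - 1378) = √(-½*(-1)*(5 - 1 - 12)*(-17) - 1378) = √(-½*(-1)*(-8)*(-17) - 1378) = √(-4*(-17) - 1378) = √(68 - 1378) = √(-1310) = I*√1310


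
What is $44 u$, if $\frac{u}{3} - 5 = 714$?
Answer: $94908$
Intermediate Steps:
$u = 2157$ ($u = 15 + 3 \cdot 714 = 15 + 2142 = 2157$)
$44 u = 44 \cdot 2157 = 94908$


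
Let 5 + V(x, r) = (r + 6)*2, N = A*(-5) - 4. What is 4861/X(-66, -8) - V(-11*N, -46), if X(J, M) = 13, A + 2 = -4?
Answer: 5966/13 ≈ 458.92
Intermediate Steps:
A = -6 (A = -2 - 4 = -6)
N = 26 (N = -6*(-5) - 4 = 30 - 4 = 26)
V(x, r) = 7 + 2*r (V(x, r) = -5 + (r + 6)*2 = -5 + (6 + r)*2 = -5 + (12 + 2*r) = 7 + 2*r)
4861/X(-66, -8) - V(-11*N, -46) = 4861/13 - (7 + 2*(-46)) = 4861*(1/13) - (7 - 92) = 4861/13 - 1*(-85) = 4861/13 + 85 = 5966/13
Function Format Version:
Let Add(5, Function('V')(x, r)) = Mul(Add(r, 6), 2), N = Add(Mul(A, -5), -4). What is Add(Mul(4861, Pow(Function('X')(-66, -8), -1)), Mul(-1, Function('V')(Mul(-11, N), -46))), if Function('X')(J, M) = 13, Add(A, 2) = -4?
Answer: Rational(5966, 13) ≈ 458.92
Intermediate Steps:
A = -6 (A = Add(-2, -4) = -6)
N = 26 (N = Add(Mul(-6, -5), -4) = Add(30, -4) = 26)
Function('V')(x, r) = Add(7, Mul(2, r)) (Function('V')(x, r) = Add(-5, Mul(Add(r, 6), 2)) = Add(-5, Mul(Add(6, r), 2)) = Add(-5, Add(12, Mul(2, r))) = Add(7, Mul(2, r)))
Add(Mul(4861, Pow(Function('X')(-66, -8), -1)), Mul(-1, Function('V')(Mul(-11, N), -46))) = Add(Mul(4861, Pow(13, -1)), Mul(-1, Add(7, Mul(2, -46)))) = Add(Mul(4861, Rational(1, 13)), Mul(-1, Add(7, -92))) = Add(Rational(4861, 13), Mul(-1, -85)) = Add(Rational(4861, 13), 85) = Rational(5966, 13)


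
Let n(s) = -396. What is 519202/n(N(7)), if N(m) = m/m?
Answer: -259601/198 ≈ -1311.1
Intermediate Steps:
N(m) = 1
519202/n(N(7)) = 519202/(-396) = 519202*(-1/396) = -259601/198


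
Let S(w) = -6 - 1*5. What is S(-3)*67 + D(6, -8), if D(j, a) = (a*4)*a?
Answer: -481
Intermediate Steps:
S(w) = -11 (S(w) = -6 - 5 = -11)
D(j, a) = 4*a**2 (D(j, a) = (4*a)*a = 4*a**2)
S(-3)*67 + D(6, -8) = -11*67 + 4*(-8)**2 = -737 + 4*64 = -737 + 256 = -481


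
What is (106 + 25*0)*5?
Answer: 530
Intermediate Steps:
(106 + 25*0)*5 = (106 + 0)*5 = 106*5 = 530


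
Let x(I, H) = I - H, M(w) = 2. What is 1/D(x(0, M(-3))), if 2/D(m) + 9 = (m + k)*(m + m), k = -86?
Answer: 343/2 ≈ 171.50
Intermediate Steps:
D(m) = 2/(-9 + 2*m*(-86 + m)) (D(m) = 2/(-9 + (m - 86)*(m + m)) = 2/(-9 + (-86 + m)*(2*m)) = 2/(-9 + 2*m*(-86 + m)))
1/D(x(0, M(-3))) = 1/(2/(-9 - 172*(0 - 1*2) + 2*(0 - 1*2)²)) = 1/(2/(-9 - 172*(0 - 2) + 2*(0 - 2)²)) = 1/(2/(-9 - 172*(-2) + 2*(-2)²)) = 1/(2/(-9 + 344 + 2*4)) = 1/(2/(-9 + 344 + 8)) = 1/(2/343) = 343/2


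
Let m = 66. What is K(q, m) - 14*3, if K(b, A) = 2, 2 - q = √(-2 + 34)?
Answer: -40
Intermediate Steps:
q = 2 - 4*√2 (q = 2 - √(-2 + 34) = 2 - √32 = 2 - 4*√2 ≈ -3.6569)
K(q, m) - 14*3 = 2 - 14*3 = 2 - 1*42 = 2 - 42 = -40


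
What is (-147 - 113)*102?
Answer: -26520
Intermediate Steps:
(-147 - 113)*102 = -260*102 = -26520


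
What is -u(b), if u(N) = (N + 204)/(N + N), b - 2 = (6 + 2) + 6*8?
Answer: -131/58 ≈ -2.2586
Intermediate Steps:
b = 58 (b = 2 + ((6 + 2) + 6*8) = 2 + (8 + 48) = 2 + 56 = 58)
u(N) = (204 + N)/(2*N) (u(N) = (204 + N)/((2*N)) = (204 + N)*(1/(2*N)) = (204 + N)/(2*N))
-u(b) = -(204 + 58)/(2*58) = -262/(2*58) = -1*131/58 = -131/58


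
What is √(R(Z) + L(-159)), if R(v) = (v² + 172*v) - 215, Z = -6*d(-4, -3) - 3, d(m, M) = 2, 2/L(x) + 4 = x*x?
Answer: 4*I*√102627602686/25277 ≈ 50.695*I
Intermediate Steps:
L(x) = 2/(-4 + x²) (L(x) = 2/(-4 + x*x) = 2/(-4 + x²))
Z = -15 (Z = -6*2 - 3 = -12 - 3 = -15)
R(v) = -215 + v² + 172*v
√(R(Z) + L(-159)) = √((-215 + (-15)² + 172*(-15)) + 2/(-4 + (-159)²)) = √((-215 + 225 - 2580) + 2/(-4 + 25281)) = √(-2570 + 2/25277) = √(-64961888/25277) = 4*I*√102627602686/25277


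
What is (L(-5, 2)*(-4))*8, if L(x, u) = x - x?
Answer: 0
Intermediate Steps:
L(x, u) = 0
(L(-5, 2)*(-4))*8 = (0*(-4))*8 = 0*8 = 0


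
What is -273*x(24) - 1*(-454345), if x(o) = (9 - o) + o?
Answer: 451888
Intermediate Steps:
x(o) = 9
-273*x(24) - 1*(-454345) = -273*9 - 1*(-454345) = -2457 + 454345 = 451888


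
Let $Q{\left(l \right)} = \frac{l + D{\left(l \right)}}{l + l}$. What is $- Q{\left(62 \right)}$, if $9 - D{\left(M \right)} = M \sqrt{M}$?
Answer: $- \frac{71}{124} + \frac{\sqrt{62}}{2} \approx 3.3644$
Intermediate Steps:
$D{\left(M \right)} = 9 - M^{\frac{3}{2}}$ ($D{\left(M \right)} = 9 - M \sqrt{M} = 9 - M^{\frac{3}{2}}$)
$Q{\left(l \right)} = \frac{9 + l - l^{\frac{3}{2}}}{2 l}$ ($Q{\left(l \right)} = \frac{l - \left(-9 + l^{\frac{3}{2}}\right)}{l + l} = \frac{9 + l - l^{\frac{3}{2}}}{2 l}$)
$- Q{\left(62 \right)} = - \frac{9 + 62 - 62^{\frac{3}{2}}}{2 \cdot 62} = - \frac{9 + 62 - 62 \sqrt{62}}{2 \cdot 62} = - \frac{71 - 62 \sqrt{62}}{2 \cdot 62} = - (\frac{71}{124} - \frac{\sqrt{62}}{2}) = - \frac{71}{124} + \frac{\sqrt{62}}{2}$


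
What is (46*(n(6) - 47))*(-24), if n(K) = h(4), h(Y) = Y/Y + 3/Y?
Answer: 49956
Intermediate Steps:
h(Y) = 1 + 3/Y
n(K) = 7/4 (n(K) = (3 + 4)/4 = (¼)*7 = 7/4)
(46*(n(6) - 47))*(-24) = (46*(7/4 - 47))*(-24) = (46*(-181/4))*(-24) = -4163/2*(-24) = 49956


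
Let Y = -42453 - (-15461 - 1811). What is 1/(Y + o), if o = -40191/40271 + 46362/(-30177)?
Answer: -57869427/1457356702616 ≈ -3.9709e-5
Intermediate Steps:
o = -146661329/57869427 (o = -40191*1/40271 + 46362*(-1/30177) = -40191/40271 - 15454/10059 = -146661329/57869427 ≈ -2.5343)
Y = -25181 (Y = -42453 - 1*(-17272) = -42453 + 17272 = -25181)
1/(Y + o) = 1/(-25181 - 146661329/57869427) = 1/(-1457356702616/57869427) = -57869427/1457356702616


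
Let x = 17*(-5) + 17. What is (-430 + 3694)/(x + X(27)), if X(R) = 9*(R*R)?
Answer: 3264/6493 ≈ 0.50270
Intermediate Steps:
X(R) = 9*R**2
x = -68 (x = -85 + 17 = -68)
(-430 + 3694)/(x + X(27)) = (-430 + 3694)/(-68 + 9*27**2) = 3264/(-68 + 9*729) = 3264/(-68 + 6561) = 3264/6493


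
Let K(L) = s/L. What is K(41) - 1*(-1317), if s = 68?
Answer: 54065/41 ≈ 1318.7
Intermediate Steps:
K(L) = 68/L
K(41) - 1*(-1317) = 68/41 - 1*(-1317) = 68*(1/41) + 1317 = 68/41 + 1317 = 54065/41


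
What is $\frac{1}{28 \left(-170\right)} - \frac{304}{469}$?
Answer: $- \frac{29541}{45560} \approx -0.6484$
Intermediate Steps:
$\frac{1}{28 \left(-170\right)} - \frac{304}{469} = \frac{1}{28} \left(- \frac{1}{170}\right) - \frac{304}{469} = - \frac{1}{4760} - \frac{304}{469} = - \frac{29541}{45560}$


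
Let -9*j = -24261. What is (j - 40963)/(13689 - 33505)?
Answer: 57401/29724 ≈ 1.9311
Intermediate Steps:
j = 8087/3 (j = -⅑*(-24261) = 8087/3 ≈ 2695.7)
(j - 40963)/(13689 - 33505) = (8087/3 - 40963)/(13689 - 33505) = -114802/3/(-19816) = -114802/3*(-1/19816) = 57401/29724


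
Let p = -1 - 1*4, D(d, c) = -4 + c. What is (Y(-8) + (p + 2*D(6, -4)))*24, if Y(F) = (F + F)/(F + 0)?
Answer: -456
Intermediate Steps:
p = -5 (p = -1 - 4 = -5)
Y(F) = 2 (Y(F) = (2*F)/F = 2)
(Y(-8) + (p + 2*D(6, -4)))*24 = (2 + (-5 + 2*(-4 - 4)))*24 = (2 + (-5 + 2*(-8)))*24 = (2 + (-5 - 16))*24 = (2 - 21)*24 = -19*24 = -456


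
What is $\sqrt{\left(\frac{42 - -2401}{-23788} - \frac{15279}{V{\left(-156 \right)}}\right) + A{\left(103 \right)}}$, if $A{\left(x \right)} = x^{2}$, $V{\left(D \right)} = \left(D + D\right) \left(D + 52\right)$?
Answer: $\frac{35 \sqrt{3312664362043}}{618488} \approx 103.0$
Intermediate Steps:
$V{\left(D \right)} = 2 D \left(52 + D\right)$
$\sqrt{\left(\frac{42 - -2401}{-23788} - \frac{15279}{V{\left(-156 \right)}}\right) + A{\left(103 \right)}} = \sqrt{\left(\frac{42 - -2401}{-23788} - \frac{15279}{2 \left(-156\right) \left(52 - 156\right)}\right) + 103^{2}} = \sqrt{\left(\left(42 + 2401\right) \left(- \frac{1}{23788}\right) - \frac{15279}{2 \left(-156\right) \left(-104\right)}\right) + 10609} = \sqrt{\left(2443 \left(- \frac{1}{23788}\right) - \frac{15279}{32448}\right) + 10609} = \sqrt{\left(- \frac{2443}{23788} - \frac{5093}{10816}\right) + 10609} = \sqrt{- \frac{36893943}{64322752} + 10609} = \sqrt{\frac{682363182025}{64322752}} = \frac{35 \sqrt{3312664362043}}{618488}$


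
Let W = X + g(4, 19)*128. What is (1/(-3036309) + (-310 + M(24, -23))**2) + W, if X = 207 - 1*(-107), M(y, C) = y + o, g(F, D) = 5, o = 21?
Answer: 216121438310/3036309 ≈ 71179.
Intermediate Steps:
M(y, C) = 21 + y (M(y, C) = y + 21 = 21 + y)
X = 314 (X = 207 + 107 = 314)
W = 954 (W = 314 + 5*128 = 314 + 640 = 954)
(1/(-3036309) + (-310 + M(24, -23))**2) + W = (1/(-3036309) + (-310 + (21 + 24))**2) + 954 = (-1/3036309 + (-310 + 45)**2) + 954 = (-1/3036309 + (-265)**2) + 954 = (-1/3036309 + 70225) + 954 = 213224799524/3036309 + 954 = 216121438310/3036309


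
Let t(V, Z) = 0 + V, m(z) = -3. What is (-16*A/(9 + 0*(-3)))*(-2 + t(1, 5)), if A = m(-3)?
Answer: -16/3 ≈ -5.3333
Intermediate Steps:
A = -3
t(V, Z) = V
(-16*A/(9 + 0*(-3)))*(-2 + t(1, 5)) = (-(-48)/(9 + 0*(-3)))*(-2 + 1) = -(-48)/(9 + 0)*(-1) = -(-48)/9*(-1) = -16*(-⅓)*(-1) = (16/3)*(-1) = -16/3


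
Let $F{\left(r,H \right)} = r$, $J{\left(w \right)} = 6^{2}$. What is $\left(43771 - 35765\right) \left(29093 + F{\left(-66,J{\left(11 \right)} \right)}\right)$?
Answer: $232390162$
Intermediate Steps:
$J{\left(w \right)} = 36$
$\left(43771 - 35765\right) \left(29093 + F{\left(-66,J{\left(11 \right)} \right)}\right) = \left(43771 - 35765\right) \left(29093 - 66\right) = 8006 \cdot 29027 = 232390162$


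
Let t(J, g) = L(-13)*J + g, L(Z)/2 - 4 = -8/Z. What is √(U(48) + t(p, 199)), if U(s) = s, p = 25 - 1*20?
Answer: √49543/13 ≈ 17.122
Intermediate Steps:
L(Z) = 8 - 16/Z (L(Z) = 8 + 2*(-8/Z) = 8 - 16/Z)
p = 5 (p = 25 - 20 = 5)
t(J, g) = g + 120*J/13 (t(J, g) = (8 - 16/(-13))*J + g = (8 - 16*(-1/13))*J + g = (8 + 16/13)*J + g = 120*J/13 + g = g + 120*J/13)
√(U(48) + t(p, 199)) = √(48 + (199 + (120/13)*5)) = √(48 + (199 + 600/13)) = √(48 + 3187/13) = √(3811/13) = √49543/13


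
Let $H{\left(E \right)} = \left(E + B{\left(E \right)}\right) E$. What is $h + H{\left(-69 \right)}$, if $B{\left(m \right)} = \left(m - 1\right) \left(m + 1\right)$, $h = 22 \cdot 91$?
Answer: $-321677$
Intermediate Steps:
$h = 2002$
$B{\left(m \right)} = \left(1 + m\right) \left(-1 + m\right)$ ($B{\left(m \right)} = \left(-1 + m\right) \left(1 + m\right) = \left(1 + m\right) \left(-1 + m\right)$)
$H{\left(E \right)} = E \left(-1 + E + E^{2}\right)$ ($H{\left(E \right)} = \left(E + \left(-1 + E^{2}\right)\right) E = \left(-1 + E + E^{2}\right) E = E \left(-1 + E + E^{2}\right)$)
$h + H{\left(-69 \right)} = 2002 - 69 \left(-1 - 69 + \left(-69\right)^{2}\right) = 2002 - 69 \left(-1 - 69 + 4761\right) = 2002 - 323679 = -321677$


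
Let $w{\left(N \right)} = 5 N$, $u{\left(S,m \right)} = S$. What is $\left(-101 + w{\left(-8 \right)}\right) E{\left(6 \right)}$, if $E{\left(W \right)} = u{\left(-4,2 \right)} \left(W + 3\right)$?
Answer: $5076$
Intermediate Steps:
$E{\left(W \right)} = -12 - 4 W$ ($E{\left(W \right)} = - 4 \left(W + 3\right) = - 4 \left(3 + W\right) = -12 - 4 W$)
$\left(-101 + w{\left(-8 \right)}\right) E{\left(6 \right)} = \left(-101 + 5 \left(-8\right)\right) \left(-12 - 24\right) = \left(-101 - 40\right) \left(-12 - 24\right) = \left(-141\right) \left(-36\right) = 5076$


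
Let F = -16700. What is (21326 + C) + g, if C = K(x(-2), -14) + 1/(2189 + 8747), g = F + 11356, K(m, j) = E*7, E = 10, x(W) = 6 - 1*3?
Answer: 175544673/10936 ≈ 16052.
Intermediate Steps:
x(W) = 3 (x(W) = 6 - 3 = 3)
K(m, j) = 70 (K(m, j) = 10*7 = 70)
g = -5344 (g = -16700 + 11356 = -5344)
C = 765521/10936 (C = 70 + 1/(2189 + 8747) = 70 + 1/10936 = 765521/10936 ≈ 70.000)
(21326 + C) + g = (21326 + 765521/10936) - 5344 = 233986657/10936 - 5344 = 175544673/10936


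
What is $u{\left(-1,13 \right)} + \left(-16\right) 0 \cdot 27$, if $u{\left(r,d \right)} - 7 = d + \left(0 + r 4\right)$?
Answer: $16$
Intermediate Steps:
$u{\left(r,d \right)} = 7 + d + 4 r$ ($u{\left(r,d \right)} = 7 + \left(d + \left(0 + r 4\right)\right) = 7 + \left(d + \left(0 + 4 r\right)\right) = 7 + \left(d + 4 r\right) = 7 + d + 4 r$)
$u{\left(-1,13 \right)} + \left(-16\right) 0 \cdot 27 = \left(7 + 13 + 4 \left(-1\right)\right) + \left(-16\right) 0 \cdot 27 = \left(7 + 13 - 4\right) + 0 \cdot 27 = 16 + 0 = 16$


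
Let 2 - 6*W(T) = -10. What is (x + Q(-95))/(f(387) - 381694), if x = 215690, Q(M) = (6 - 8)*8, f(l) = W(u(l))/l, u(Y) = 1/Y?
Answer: -41732919/73857788 ≈ -0.56504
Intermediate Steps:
W(T) = 2 (W(T) = 1/3 - 1/6*(-10) = 1/3 + 5/3 = 2)
f(l) = 2/l
Q(M) = -16 (Q(M) = -2*8 = -16)
(x + Q(-95))/(f(387) - 381694) = (215690 - 16)/(2/387 - 381694) = 215674/(2*(1/387) - 381694) = 215674/(2/387 - 381694) = 215674/(-147715576/387) = 215674*(-387/147715576) = -41732919/73857788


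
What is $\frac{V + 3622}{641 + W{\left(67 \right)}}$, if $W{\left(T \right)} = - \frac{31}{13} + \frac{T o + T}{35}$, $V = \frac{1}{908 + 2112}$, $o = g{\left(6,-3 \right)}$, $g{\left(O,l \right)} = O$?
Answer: $\frac{47399911}{8532708} \approx 5.5551$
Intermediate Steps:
$o = 6$
$V = \frac{1}{3020} \approx 0.00033113$
$W{\left(T \right)} = - \frac{31}{13} + \frac{T}{5}$ ($W{\left(T \right)} = - \frac{31}{13} + \frac{T 6 + T}{35} = \left(-31\right) \frac{1}{13} + \left(6 T + T\right) \frac{1}{35} = - \frac{31}{13} + 7 T \frac{1}{35} = - \frac{31}{13} + \frac{T}{5}$)
$\frac{V + 3622}{641 + W{\left(67 \right)}} = \frac{\frac{1}{3020} + 3622}{641 + \left(- \frac{31}{13} + \frac{1}{5} \cdot 67\right)} = \frac{10938441}{3020 \left(641 + \left(- \frac{31}{13} + \frac{67}{5}\right)\right)} = \frac{10938441}{3020 \left(641 + \frac{716}{65}\right)} = \frac{10938441}{3020 \cdot \frac{42381}{65}} = \frac{10938441}{3020} \cdot \frac{65}{42381} = \frac{47399911}{8532708}$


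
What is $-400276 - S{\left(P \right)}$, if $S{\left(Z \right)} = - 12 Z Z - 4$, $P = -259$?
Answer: $404700$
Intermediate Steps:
$S{\left(Z \right)} = -4 - 12 Z^{2}$ ($S{\left(Z \right)} = - 12 Z^{2} - 4 = -4 - 12 Z^{2}$)
$-400276 - S{\left(P \right)} = -400276 - \left(-4 - 12 \left(-259\right)^{2}\right) = -400276 - \left(-4 - 804972\right) = -400276 - -804976 = -400276 + 804976 = 404700$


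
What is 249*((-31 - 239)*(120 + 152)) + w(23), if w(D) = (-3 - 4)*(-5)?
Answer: -18286525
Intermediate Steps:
w(D) = 35 (w(D) = -7*(-5) = 35)
249*((-31 - 239)*(120 + 152)) + w(23) = 249*((-31 - 239)*(120 + 152)) + 35 = 249*(-270*272) + 35 = 249*(-73440) + 35 = -18286560 + 35 = -18286525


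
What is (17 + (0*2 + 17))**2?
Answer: 1156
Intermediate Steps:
(17 + (0*2 + 17))**2 = (17 + (0 + 17))**2 = (17 + 17)**2 = 34**2 = 1156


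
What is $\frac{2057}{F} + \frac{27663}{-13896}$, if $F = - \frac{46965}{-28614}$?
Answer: $\frac{90733938157}{72513960} \approx 1251.3$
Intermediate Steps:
$F = \frac{15655}{9538}$ ($F = \left(-46965\right) \left(- \frac{1}{28614}\right) = \frac{15655}{9538} \approx 1.6413$)
$\frac{2057}{F} + \frac{27663}{-13896} = \frac{2057}{\frac{15655}{9538}} + \frac{27663}{-13896} = 2057 \cdot \frac{9538}{15655} + 27663 \left(- \frac{1}{13896}\right) = \frac{19619666}{15655} - \frac{9221}{4632} = \frac{90733938157}{72513960}$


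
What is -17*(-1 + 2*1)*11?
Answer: -187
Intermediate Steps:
-17*(-1 + 2*1)*11 = -17*(-1 + 2)*11 = -17*1*11 = -17*11 = -187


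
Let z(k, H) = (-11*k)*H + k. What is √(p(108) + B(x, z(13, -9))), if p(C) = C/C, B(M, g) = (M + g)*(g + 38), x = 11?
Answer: √1754119 ≈ 1324.4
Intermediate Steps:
z(k, H) = k - 11*H*k (z(k, H) = -11*H*k + k = k - 11*H*k)
B(M, g) = (38 + g)*(M + g) (B(M, g) = (M + g)*(38 + g) = (38 + g)*(M + g))
p(C) = 1
√(p(108) + B(x, z(13, -9))) = √(1 + ((13*(1 - 11*(-9)))² + 38*11 + 38*(13*(1 - 11*(-9))) + 11*(13*(1 - 11*(-9))))) = √(1 + ((13*(1 + 99))² + 418 + 38*(13*(1 + 99)) + 11*(13*(1 + 99)))) = √(1 + ((13*100)² + 418 + 38*(13*100) + 11*(13*100))) = √(1 + (1300² + 418 + 38*1300 + 11*1300)) = √(1 + (1690000 + 418 + 49400 + 14300)) = √(1 + 1754118) = √1754119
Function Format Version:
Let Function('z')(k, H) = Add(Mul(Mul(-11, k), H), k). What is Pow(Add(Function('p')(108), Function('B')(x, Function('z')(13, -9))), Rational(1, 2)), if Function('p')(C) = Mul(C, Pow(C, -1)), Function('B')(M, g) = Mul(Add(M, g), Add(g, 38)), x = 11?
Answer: Pow(1754119, Rational(1, 2)) ≈ 1324.4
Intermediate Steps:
Function('z')(k, H) = Add(k, Mul(-11, H, k)) (Function('z')(k, H) = Add(Mul(-11, H, k), k) = Add(k, Mul(-11, H, k)))
Function('B')(M, g) = Mul(Add(38, g), Add(M, g)) (Function('B')(M, g) = Mul(Add(M, g), Add(38, g)) = Mul(Add(38, g), Add(M, g)))
Function('p')(C) = 1
Pow(Add(Function('p')(108), Function('B')(x, Function('z')(13, -9))), Rational(1, 2)) = Pow(Add(1, Add(Pow(Mul(13, Add(1, Mul(-11, -9))), 2), Mul(38, 11), Mul(38, Mul(13, Add(1, Mul(-11, -9)))), Mul(11, Mul(13, Add(1, Mul(-11, -9)))))), Rational(1, 2)) = Pow(Add(1, Add(Pow(Mul(13, Add(1, 99)), 2), 418, Mul(38, Mul(13, Add(1, 99))), Mul(11, Mul(13, Add(1, 99))))), Rational(1, 2)) = Pow(Add(1, Add(Pow(Mul(13, 100), 2), 418, Mul(38, Mul(13, 100)), Mul(11, Mul(13, 100)))), Rational(1, 2)) = Pow(Add(1, Add(Pow(1300, 2), 418, Mul(38, 1300), Mul(11, 1300))), Rational(1, 2)) = Pow(Add(1, Add(1690000, 418, 49400, 14300)), Rational(1, 2)) = Pow(Add(1, 1754118), Rational(1, 2)) = Pow(1754119, Rational(1, 2))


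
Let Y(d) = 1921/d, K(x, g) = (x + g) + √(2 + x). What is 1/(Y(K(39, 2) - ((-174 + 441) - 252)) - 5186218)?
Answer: -3293198484/17078986228139525 + 1921*√41/17078986228139525 ≈ -1.9282e-7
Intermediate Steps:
K(x, g) = g + x + √(2 + x) (K(x, g) = (g + x) + √(2 + x) = g + x + √(2 + x))
1/(Y(K(39, 2) - ((-174 + 441) - 252)) - 5186218) = 1/(1921/((2 + 39 + √(2 + 39)) - ((-174 + 441) - 252)) - 5186218) = 1/(1921/((2 + 39 + √41) - (267 - 252)) - 5186218) = 1/(1921/((41 + √41) - 1*15) - 5186218) = 1/(1921/((41 + √41) - 15) - 5186218) = 1/(1921/(26 + √41) - 5186218) = 1/(-5186218 + 1921/(26 + √41))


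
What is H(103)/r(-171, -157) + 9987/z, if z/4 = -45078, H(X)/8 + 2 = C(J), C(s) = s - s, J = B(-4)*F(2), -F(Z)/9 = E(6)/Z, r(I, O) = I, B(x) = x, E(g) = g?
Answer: 392405/10277784 ≈ 0.038180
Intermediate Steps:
F(Z) = -54/Z
J = 108 (J = -(-216)/2 = -4*(-27) = 108)
C(s) = 0
H(X) = -16 (H(X) = -16 + 8*0 = -16 + 0 = -16)
z = -180312 (z = 4*(-45078) = -180312)
H(103)/r(-171, -157) + 9987/z = -16/(-171) + 9987/(-180312) = -16*(-1/171) + 9987*(-1/180312) = 16/171 - 3329/60104 = 392405/10277784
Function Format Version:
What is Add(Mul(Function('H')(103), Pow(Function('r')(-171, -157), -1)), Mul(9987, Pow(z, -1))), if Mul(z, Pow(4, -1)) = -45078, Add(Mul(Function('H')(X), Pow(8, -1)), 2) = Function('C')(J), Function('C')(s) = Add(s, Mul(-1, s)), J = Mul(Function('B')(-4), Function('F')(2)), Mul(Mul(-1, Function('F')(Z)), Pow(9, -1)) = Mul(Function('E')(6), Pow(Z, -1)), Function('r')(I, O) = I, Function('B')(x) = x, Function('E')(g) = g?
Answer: Rational(392405, 10277784) ≈ 0.038180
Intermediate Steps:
Function('F')(Z) = Mul(-54, Pow(Z, -1)) (Function('F')(Z) = Mul(-9, Mul(6, Pow(Z, -1))) = Mul(-54, Pow(Z, -1)))
J = 108 (J = Mul(-4, Mul(-54, Pow(2, -1))) = Mul(-4, Mul(-54, Rational(1, 2))) = Mul(-4, -27) = 108)
Function('C')(s) = 0
Function('H')(X) = -16 (Function('H')(X) = Add(-16, Mul(8, 0)) = Add(-16, 0) = -16)
z = -180312 (z = Mul(4, -45078) = -180312)
Add(Mul(Function('H')(103), Pow(Function('r')(-171, -157), -1)), Mul(9987, Pow(z, -1))) = Add(Mul(-16, Pow(-171, -1)), Mul(9987, Pow(-180312, -1))) = Add(Mul(-16, Rational(-1, 171)), Mul(9987, Rational(-1, 180312))) = Add(Rational(16, 171), Rational(-3329, 60104)) = Rational(392405, 10277784)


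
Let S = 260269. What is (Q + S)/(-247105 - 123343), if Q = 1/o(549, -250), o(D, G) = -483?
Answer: -62854963/89463192 ≈ -0.70258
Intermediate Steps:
Q = -1/483 (Q = 1/(-483) = -1/483 ≈ -0.0020704)
(Q + S)/(-247105 - 123343) = (-1/483 + 260269)/(-247105 - 123343) = (125709926/483)/(-370448) = (125709926/483)*(-1/370448) = -62854963/89463192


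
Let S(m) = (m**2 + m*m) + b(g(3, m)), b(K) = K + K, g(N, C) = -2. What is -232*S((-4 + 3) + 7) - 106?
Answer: -15882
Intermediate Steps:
b(K) = 2*K
S(m) = -4 + 2*m**2 (S(m) = (m**2 + m*m) + 2*(-2) = (m**2 + m**2) - 4 = 2*m**2 - 4 = -4 + 2*m**2)
-232*S((-4 + 3) + 7) - 106 = -232*(-4 + 2*((-4 + 3) + 7)**2) - 106 = -232*(-4 + 2*(-1 + 7)**2) - 106 = -232*(-4 + 2*6**2) - 106 = -232*(-4 + 2*36) - 106 = -232*(-4 + 72) - 106 = -232*68 - 106 = -15776 - 106 = -15882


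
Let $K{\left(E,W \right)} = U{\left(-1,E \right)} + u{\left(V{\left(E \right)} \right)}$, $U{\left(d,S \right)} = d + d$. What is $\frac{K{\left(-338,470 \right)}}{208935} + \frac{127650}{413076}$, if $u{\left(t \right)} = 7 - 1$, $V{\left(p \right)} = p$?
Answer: $\frac{4445367509}{14384339010} \approx 0.30904$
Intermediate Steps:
$U{\left(d,S \right)} = 2 d$
$u{\left(t \right)} = 6$ ($u{\left(t \right)} = 7 - 1 = 6$)
$K{\left(E,W \right)} = 4$ ($K{\left(E,W \right)} = 2 \left(-1\right) + 6 = -2 + 6 = 4$)
$\frac{K{\left(-338,470 \right)}}{208935} + \frac{127650}{413076} = \frac{4}{208935} + \frac{127650}{413076} = 4 \cdot \frac{1}{208935} + 127650 \cdot \frac{1}{413076} = \frac{4}{208935} + \frac{21275}{68846} = \frac{4445367509}{14384339010}$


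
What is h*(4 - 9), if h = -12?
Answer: 60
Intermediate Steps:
h*(4 - 9) = -12*(4 - 9) = -12*(-5) = 60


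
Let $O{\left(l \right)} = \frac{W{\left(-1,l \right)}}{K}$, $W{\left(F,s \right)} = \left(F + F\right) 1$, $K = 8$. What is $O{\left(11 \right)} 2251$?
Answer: $- \frac{2251}{4} \approx -562.75$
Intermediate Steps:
$W{\left(F,s \right)} = 2 F$ ($W{\left(F,s \right)} = 2 F 1 = 2 F$)
$O{\left(l \right)} = - \frac{1}{4}$ ($O{\left(l \right)} = \frac{2 \left(-1\right)}{8} = \left(-2\right) \frac{1}{8} = - \frac{1}{4}$)
$O{\left(11 \right)} 2251 = \left(- \frac{1}{4}\right) 2251 = - \frac{2251}{4}$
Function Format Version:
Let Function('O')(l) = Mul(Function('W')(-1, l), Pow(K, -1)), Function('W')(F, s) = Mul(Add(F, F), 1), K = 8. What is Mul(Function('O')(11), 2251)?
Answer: Rational(-2251, 4) ≈ -562.75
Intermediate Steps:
Function('W')(F, s) = Mul(2, F) (Function('W')(F, s) = Mul(Mul(2, F), 1) = Mul(2, F))
Function('O')(l) = Rational(-1, 4) (Function('O')(l) = Mul(Mul(2, -1), Pow(8, -1)) = Mul(-2, Rational(1, 8)) = Rational(-1, 4))
Mul(Function('O')(11), 2251) = Mul(Rational(-1, 4), 2251) = Rational(-2251, 4)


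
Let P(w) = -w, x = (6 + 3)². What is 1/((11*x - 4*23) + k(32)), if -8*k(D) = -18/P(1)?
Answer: 4/3187 ≈ 0.0012551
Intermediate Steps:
x = 81 (x = 9² = 81)
k(D) = -9/4 (k(D) = -(-9)/(4*((-1*1))) = -(-9)/(4*(-1)) = -(-9)*(-1)/4 = -⅛*18 = -9/4)
1/((11*x - 4*23) + k(32)) = 1/((11*81 - 4*23) - 9/4) = 1/((891 - 92) - 9/4) = 1/(799 - 9/4) = 1/(3187/4) = 4/3187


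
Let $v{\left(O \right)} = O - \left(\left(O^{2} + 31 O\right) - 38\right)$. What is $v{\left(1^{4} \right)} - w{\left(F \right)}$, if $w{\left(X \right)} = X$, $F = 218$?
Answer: $-211$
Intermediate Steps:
$v{\left(O \right)} = 38 - O^{2} - 30 O$ ($v{\left(O \right)} = O - \left(-38 + O^{2} + 31 O\right) = 38 - O^{2} - 30 O$)
$v{\left(1^{4} \right)} - w{\left(F \right)} = \left(38 - \left(1^{4}\right)^{2} - 30 \cdot 1^{4}\right) - 218 = \left(38 - 1^{2} - 30\right) - 218 = \left(38 - 1 - 30\right) - 218 = 7 - 218 = -211$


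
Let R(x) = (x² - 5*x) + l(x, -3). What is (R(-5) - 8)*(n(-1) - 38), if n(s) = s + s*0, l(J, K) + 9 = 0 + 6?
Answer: -1521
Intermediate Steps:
l(J, K) = -3 (l(J, K) = -9 + (0 + 6) = -9 + 6 = -3)
n(s) = s (n(s) = s + 0 = s)
R(x) = -3 + x² - 5*x (R(x) = (x² - 5*x) - 3 = -3 + x² - 5*x)
(R(-5) - 8)*(n(-1) - 38) = ((-3 + (-5)² - 5*(-5)) - 8)*(-1 - 38) = ((-3 + 25 + 25) - 8)*(-39) = (47 - 8)*(-39) = 39*(-39) = -1521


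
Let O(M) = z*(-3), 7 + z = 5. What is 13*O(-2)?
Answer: 78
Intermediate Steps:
z = -2 (z = -7 + 5 = -2)
O(M) = 6 (O(M) = -2*(-3) = 6)
13*O(-2) = 13*6 = 78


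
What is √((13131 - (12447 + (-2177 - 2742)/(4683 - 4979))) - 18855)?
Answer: I*√398381590/148 ≈ 134.86*I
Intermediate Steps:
√((13131 - (12447 + (-2177 - 2742)/(4683 - 4979))) - 18855) = √((13131 - (12447 - 4919/(-296))) - 18855) = √((13131 - (12447 - 4919*(-1/296))) - 18855) = √((13131 - (12447 + 4919/296)) - 18855) = √((13131 - 1*3689231/296) - 18855) = √((13131 - 3689231/296) - 18855) = √(197545/296 - 18855) = √(-5383535/296) = I*√398381590/148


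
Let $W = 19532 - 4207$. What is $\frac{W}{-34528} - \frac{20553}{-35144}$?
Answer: $\frac{21384023}{151681504} \approx 0.14098$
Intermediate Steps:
$W = 15325$ ($W = 19532 - 4207 = 15325$)
$\frac{W}{-34528} - \frac{20553}{-35144} = \frac{15325}{-34528} - \frac{20553}{-35144} = 15325 \left(- \frac{1}{34528}\right) - - \frac{20553}{35144} = - \frac{15325}{34528} + \frac{20553}{35144} = \frac{21384023}{151681504}$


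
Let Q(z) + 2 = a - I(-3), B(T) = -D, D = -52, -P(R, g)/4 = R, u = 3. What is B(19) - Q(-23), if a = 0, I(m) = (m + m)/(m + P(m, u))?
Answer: 160/3 ≈ 53.333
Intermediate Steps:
P(R, g) = -4*R
I(m) = -⅔ (I(m) = (m + m)/(m - 4*m) = (2*m)/((-3*m)) = (2*m)*(-1/(3*m)) = -⅔)
B(T) = 52 (B(T) = -1*(-52) = 52)
Q(z) = -4/3 (Q(z) = -2 + (0 - 1*(-⅔)) = -2 + (0 + ⅔) = -2 + ⅔ = -4/3)
B(19) - Q(-23) = 52 - 1*(-4/3) = 52 + 4/3 = 160/3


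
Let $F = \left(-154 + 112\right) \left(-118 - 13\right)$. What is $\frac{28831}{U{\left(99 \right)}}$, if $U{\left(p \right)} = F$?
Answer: $\frac{28831}{5502} \approx 5.2401$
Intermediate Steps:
$F = 5502$ ($F = \left(-42\right) \left(-131\right) = 5502$)
$U{\left(p \right)} = 5502$
$\frac{28831}{U{\left(99 \right)}} = \frac{28831}{5502}$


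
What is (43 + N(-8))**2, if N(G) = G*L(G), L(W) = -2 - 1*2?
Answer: 5625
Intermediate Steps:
L(W) = -4 (L(W) = -2 - 2 = -4)
N(G) = -4*G (N(G) = G*(-4) = -4*G)
(43 + N(-8))**2 = (43 - 4*(-8))**2 = (43 + 32)**2 = 75**2 = 5625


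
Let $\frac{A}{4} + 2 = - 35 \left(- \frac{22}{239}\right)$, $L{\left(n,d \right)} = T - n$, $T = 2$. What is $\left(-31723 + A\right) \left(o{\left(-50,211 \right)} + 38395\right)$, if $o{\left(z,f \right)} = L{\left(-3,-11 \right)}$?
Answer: $- \frac{291096153600}{239} \approx -1.218 \cdot 10^{9}$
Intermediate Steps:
$L{\left(n,d \right)} = 2 - n$
$o{\left(z,f \right)} = 5$ ($o{\left(z,f \right)} = 2 - -3 = 2 + 3 = 5$)
$A = \frac{1168}{239}$ ($A = -8 + 4 \left(- 35 \left(- \frac{22}{239}\right)\right) = -8 + 4 \left(- 35 \left(\left(-22\right) \frac{1}{239}\right)\right) = -8 + 4 \left(\left(-35\right) \left(- \frac{22}{239}\right)\right) = -8 + 4 \cdot \frac{770}{239} = -8 + \frac{3080}{239} = \frac{1168}{239} \approx 4.887$)
$\left(-31723 + A\right) \left(o{\left(-50,211 \right)} + 38395\right) = \left(-31723 + \frac{1168}{239}\right) \left(5 + 38395\right) = \left(- \frac{7580629}{239}\right) 38400 = - \frac{291096153600}{239}$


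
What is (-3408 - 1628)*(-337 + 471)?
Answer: -674824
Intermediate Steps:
(-3408 - 1628)*(-337 + 471) = -5036*134 = -674824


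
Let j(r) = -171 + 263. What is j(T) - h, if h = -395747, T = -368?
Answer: 395839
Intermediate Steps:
j(r) = 92
j(T) - h = 92 - 1*(-395747) = 92 + 395747 = 395839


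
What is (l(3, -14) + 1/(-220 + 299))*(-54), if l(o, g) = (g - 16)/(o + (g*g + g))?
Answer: 23598/2923 ≈ 8.0732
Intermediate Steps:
l(o, g) = (-16 + g)/(g + o + g²) (l(o, g) = (-16 + g)/(o + (g² + g)) = (-16 + g)/(o + (g + g²)) = (-16 + g)/(g + o + g²))
(l(3, -14) + 1/(-220 + 299))*(-54) = ((-16 - 14)/(-14 + 3 + (-14)²) + 1/(-220 + 299))*(-54) = (-30/(-14 + 3 + 196) + 1/79)*(-54) = (-30/185 + 1/79)*(-54) = ((1/185)*(-30) + 1/79)*(-54) = (-6/37 + 1/79)*(-54) = -437/2923*(-54) = 23598/2923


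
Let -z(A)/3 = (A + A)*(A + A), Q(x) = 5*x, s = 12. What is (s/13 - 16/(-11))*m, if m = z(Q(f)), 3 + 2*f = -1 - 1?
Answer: -637500/143 ≈ -4458.0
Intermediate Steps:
f = -5/2 (f = -3/2 + (-1 - 1)/2 = -3/2 + (½)*(-2) = -3/2 - 1 = -5/2 ≈ -2.5000)
z(A) = -12*A² (z(A) = -3*(A + A)*(A + A) = -3*2*A*2*A = -12*A²)
m = -1875 (m = -12*(5*(-5/2))² = -12*(-25/2)² = -12*625/4 = -1875)
(s/13 - 16/(-11))*m = (12/13 - 16/(-11))*(-1875) = (12*(1/13) - 16*(-1/11))*(-1875) = (12/13 + 16/11)*(-1875) = (340/143)*(-1875) = -637500/143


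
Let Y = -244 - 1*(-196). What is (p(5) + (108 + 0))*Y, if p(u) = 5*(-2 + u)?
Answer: -5904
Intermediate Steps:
Y = -48 (Y = -244 + 196 = -48)
p(u) = -10 + 5*u
(p(5) + (108 + 0))*Y = ((-10 + 5*5) + (108 + 0))*(-48) = ((-10 + 25) + 108)*(-48) = (15 + 108)*(-48) = 123*(-48) = -5904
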